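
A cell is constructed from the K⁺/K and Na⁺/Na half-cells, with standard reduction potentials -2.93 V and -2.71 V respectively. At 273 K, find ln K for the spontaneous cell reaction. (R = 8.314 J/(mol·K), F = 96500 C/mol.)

E°_cell = -2.71 − (-2.93) = 0.22 V, with n = 1 electron transferred.
At equilibrium E = 0, so the Nernst equation gives ln K = nFE°/RT = (1)(96500)(0.22)/((8.314)(273)) = 9.35.

ln K = 9.4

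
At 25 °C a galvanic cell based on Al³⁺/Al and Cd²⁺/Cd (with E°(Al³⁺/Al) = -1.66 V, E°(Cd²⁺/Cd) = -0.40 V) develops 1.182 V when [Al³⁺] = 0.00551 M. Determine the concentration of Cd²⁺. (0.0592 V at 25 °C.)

7.2 × 10^-5 M

From the Nernst equation, log Q = n(E° − E)/0.0592 = 6(1.26 − 1.182)/0.0592 = 7.905, so Q = 8.04 × 10^7.
With Q = [Al³⁺]^2/[Cd²⁺]^3 and the known concentrations, [Cd²⁺]^3 in the denominator gives [Cd²⁺] = 7.2 × 10^-5 M.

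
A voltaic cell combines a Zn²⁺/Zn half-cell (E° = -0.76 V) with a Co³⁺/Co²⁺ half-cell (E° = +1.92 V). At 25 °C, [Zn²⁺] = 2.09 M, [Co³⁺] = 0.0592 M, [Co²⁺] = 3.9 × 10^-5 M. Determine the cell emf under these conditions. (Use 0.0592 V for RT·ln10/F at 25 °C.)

2.86 V

The Co³⁺/Co²⁺ couple has the higher reduction potential and acts as the cathode, so E°_cell = +1.92 − (-0.76) = 2.68 V.
Balancing electrons gives n = 2; the reaction quotient is Q = [Zn²⁺]·[Co²⁺]^2/[Co³⁺]^2 = 9.07 × 10^-7.
At 25 °C, E = E° − (0.0592/n) log Q = 2.68 − (0.0592/2)(-6.042) = 2.680 + 0.179 = 2.859 V.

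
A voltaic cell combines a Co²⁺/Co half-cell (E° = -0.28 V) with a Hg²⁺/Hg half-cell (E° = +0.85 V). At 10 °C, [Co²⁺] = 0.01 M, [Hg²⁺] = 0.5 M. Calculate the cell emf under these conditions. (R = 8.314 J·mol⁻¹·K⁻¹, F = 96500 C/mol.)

1.18 V

The Hg²⁺/Hg couple has the higher reduction potential and acts as the cathode, so E°_cell = +0.85 − (-0.28) = 1.13 V.
Balancing electrons gives n = 2; the reaction quotient is Q = [Co²⁺]/[Hg²⁺] = 0.0200.
E = E° − (RT/nF) ln Q = 1.13 − (8.314×283)/(2×96500) × (-3.912) = 1.130 + 0.048 = 1.178 V.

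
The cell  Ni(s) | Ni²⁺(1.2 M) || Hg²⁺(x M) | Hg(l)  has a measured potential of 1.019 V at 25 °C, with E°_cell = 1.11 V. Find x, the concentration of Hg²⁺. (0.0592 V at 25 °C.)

From the Nernst equation, log Q = n(E° − E)/0.0592 = 2(1.11 − 1.019)/0.0592 = 3.074, so Q = 1190.
With Q = [Ni²⁺]/[Hg²⁺] and the known concentrations, [Hg²⁺] in the denominator gives [Hg²⁺] = 0.001 M.

0.001 M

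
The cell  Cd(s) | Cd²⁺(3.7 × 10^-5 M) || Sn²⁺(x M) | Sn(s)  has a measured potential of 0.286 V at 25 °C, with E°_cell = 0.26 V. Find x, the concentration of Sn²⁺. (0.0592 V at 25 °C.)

2.8 × 10^-4 M

From the Nernst equation, log Q = n(E° − E)/0.0592 = 2(0.26 − 0.286)/0.0592 = -0.878, so Q = 0.132.
With Q = [Cd²⁺]/[Sn²⁺] and the known concentrations, [Sn²⁺] in the denominator gives [Sn²⁺] = 2.8 × 10^-4 M.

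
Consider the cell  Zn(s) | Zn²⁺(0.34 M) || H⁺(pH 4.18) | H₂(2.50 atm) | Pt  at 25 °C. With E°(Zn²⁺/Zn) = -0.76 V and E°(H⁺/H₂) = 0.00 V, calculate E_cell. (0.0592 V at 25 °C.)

0.51 V

The hydrogen couple is the cathode, so E°_cell = 0.76 V; n = 2.
[H⁺] = 10^(−4.18) = 6.6 × 10^-5 M, and Q = [Zn²⁺]·P(H₂) / [H⁺]^2 = 1.95 × 10^8.
E = E° − (0.0592/2) log Q = 0.76 − (0.0592/2)(8.289) = 0.515 V.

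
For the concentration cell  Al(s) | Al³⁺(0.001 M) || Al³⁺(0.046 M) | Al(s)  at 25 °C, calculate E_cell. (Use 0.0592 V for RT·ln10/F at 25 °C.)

Both half-cells are Al³⁺/Al, so E°_cell = 0. The concentrated side is the cathode; the cell reaction moves Al³⁺ from high to low concentration with n = 3.
Q = [Al³⁺]_dilute/[Al³⁺]_conc = 0.001/0.046 = 0.0217.
E = 0 − (0.0592/3) log Q = −(0.0592/3)(-1.663) = 0.0328 V.

0.033 V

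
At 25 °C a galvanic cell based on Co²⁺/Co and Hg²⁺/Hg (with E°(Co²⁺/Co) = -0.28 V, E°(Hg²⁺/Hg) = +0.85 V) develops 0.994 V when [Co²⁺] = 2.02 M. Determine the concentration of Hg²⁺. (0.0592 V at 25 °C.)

From the Nernst equation, log Q = n(E° − E)/0.0592 = 2(1.13 − 0.994)/0.0592 = 4.595, so Q = 3.93 × 10^4.
With Q = [Co²⁺]/[Hg²⁺] and the known concentrations, [Hg²⁺] in the denominator gives [Hg²⁺] = 5.1 × 10^-5 M.

5.1 × 10^-5 M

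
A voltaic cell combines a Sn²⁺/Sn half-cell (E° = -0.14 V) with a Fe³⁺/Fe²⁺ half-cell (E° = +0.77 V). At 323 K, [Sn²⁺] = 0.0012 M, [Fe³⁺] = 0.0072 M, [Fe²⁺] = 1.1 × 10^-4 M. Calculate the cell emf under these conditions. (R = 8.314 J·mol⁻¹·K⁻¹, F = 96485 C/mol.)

1.12 V

The Fe³⁺/Fe²⁺ couple has the higher reduction potential and acts as the cathode, so E°_cell = +0.77 − (-0.14) = 0.91 V.
Balancing electrons gives n = 2; the reaction quotient is Q = [Sn²⁺]·[Fe²⁺]^2/[Fe³⁺]^2 = 2.8 × 10^-7.
E = E° − (RT/nF) ln Q = 0.91 − (8.314×323)/(2×96485) × (-15.088) = 0.910 + 0.210 = 1.120 V.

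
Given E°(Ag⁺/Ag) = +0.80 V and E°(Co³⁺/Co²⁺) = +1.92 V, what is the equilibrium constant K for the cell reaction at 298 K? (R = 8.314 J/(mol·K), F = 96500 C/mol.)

8.8 × 10^18

E°_cell = +1.92 − (+0.80) = 1.12 V, with n = 1 electron transferred.
At equilibrium E = 0, so the Nernst equation gives ln K = nFE°/RT = (1)(96500)(1.12)/((8.314)(298)) = 43.62.
K = e^43.62 = 8.8 × 10^18.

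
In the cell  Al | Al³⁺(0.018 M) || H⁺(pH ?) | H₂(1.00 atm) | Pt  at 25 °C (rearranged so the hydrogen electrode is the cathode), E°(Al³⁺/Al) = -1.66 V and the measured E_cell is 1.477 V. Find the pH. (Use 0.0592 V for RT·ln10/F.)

E°_cell = 1.66 V and n = 6.
log Q = n(E° − E)/0.0592 = 6×(1.66 − 1.477)/0.0592 = 18.547.
With Q = [Al³⁺]^2·P(H₂)^3 / [H⁺]^6, solving for [H⁺] gives log[H⁺] = -3.673, so pH = 3.67.

pH = 3.67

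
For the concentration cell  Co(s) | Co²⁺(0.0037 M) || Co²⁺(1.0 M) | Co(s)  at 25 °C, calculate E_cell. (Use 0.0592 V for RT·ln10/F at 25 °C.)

0.072 V

Both half-cells are Co²⁺/Co, so E°_cell = 0. The concentrated side is the cathode; the cell reaction moves Co²⁺ from high to low concentration with n = 2.
Q = [Co²⁺]_dilute/[Co²⁺]_conc = 0.0037/1.0 = 0.00370.
E = 0 − (0.0592/2) log Q = −(0.0592/2)(-2.432) = 0.0720 V.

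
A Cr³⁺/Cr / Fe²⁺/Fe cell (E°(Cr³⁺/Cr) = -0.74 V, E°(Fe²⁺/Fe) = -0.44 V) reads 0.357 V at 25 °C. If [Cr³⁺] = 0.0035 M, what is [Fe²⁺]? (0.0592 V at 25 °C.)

From the Nernst equation, log Q = n(E° − E)/0.0592 = 6(0.30 − 0.357)/0.0592 = -5.777, so Q = 1.67 × 10^-6.
With Q = [Cr³⁺]^2/[Fe²⁺]^3 and the known concentrations, [Fe²⁺]^3 in the denominator gives [Fe²⁺] = 1.9 M.

1.9 M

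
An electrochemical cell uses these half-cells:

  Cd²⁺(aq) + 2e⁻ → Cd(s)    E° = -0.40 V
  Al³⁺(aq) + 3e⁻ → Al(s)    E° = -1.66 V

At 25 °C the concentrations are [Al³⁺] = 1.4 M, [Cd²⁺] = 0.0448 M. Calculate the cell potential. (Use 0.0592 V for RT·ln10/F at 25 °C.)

The Cd²⁺/Cd couple has the higher reduction potential and acts as the cathode, so E°_cell = -0.40 − (-1.66) = 1.26 V.
Balancing electrons gives n = 6; the reaction quotient is Q = [Al³⁺]^2/[Cd²⁺]^3 = 2.18 × 10^4.
At 25 °C, E = E° − (0.0592/n) log Q = 1.26 − (0.0592/6)(4.338) = 1.260 − 0.043 = 1.217 V.

1.22 V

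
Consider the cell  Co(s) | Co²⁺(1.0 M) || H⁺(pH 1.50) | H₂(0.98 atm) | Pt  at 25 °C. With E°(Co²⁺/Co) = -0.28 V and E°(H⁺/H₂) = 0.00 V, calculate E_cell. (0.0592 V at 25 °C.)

0.19 V

The hydrogen couple is the cathode, so E°_cell = 0.28 V; n = 2.
[H⁺] = 10^(−1.50) = 0.032 M, and Q = [Co²⁺]·P(H₂) / [H⁺]^2 = 980.
E = E° − (0.0592/2) log Q = 0.28 − (0.0592/2)(2.991) = 0.191 V.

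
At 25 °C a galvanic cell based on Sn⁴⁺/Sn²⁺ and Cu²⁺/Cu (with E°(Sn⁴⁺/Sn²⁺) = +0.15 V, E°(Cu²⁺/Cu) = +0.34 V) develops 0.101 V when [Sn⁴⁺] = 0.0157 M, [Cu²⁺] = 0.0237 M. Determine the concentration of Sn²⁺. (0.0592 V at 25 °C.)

From the Nernst equation, log Q = n(E° − E)/0.0592 = 2(0.19 − 0.101)/0.0592 = 3.007, so Q = 1020.
With Q = [Sn⁴⁺]/([Sn²⁺]·[Cu²⁺]) and the known concentrations, [Sn²⁺] in the denominator gives [Sn²⁺] = 6.5 × 10^-4 M.

6.5 × 10^-4 M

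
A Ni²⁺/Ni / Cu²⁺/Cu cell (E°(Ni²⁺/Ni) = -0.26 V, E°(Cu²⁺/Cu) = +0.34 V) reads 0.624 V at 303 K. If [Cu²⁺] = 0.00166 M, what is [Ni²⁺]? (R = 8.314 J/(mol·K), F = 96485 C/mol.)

2.6 × 10^-4 M

From the Nernst equation, ln Q = nF(E° − E)/RT = 2×96485×(0.60 − 0.624)/(8.314×303) = -1.838, so Q = 0.159.
With Q = [Ni²⁺]/[Cu²⁺] and the known concentrations, [Ni²⁺] in the numerator gives [Ni²⁺] = 2.6 × 10^-4 M.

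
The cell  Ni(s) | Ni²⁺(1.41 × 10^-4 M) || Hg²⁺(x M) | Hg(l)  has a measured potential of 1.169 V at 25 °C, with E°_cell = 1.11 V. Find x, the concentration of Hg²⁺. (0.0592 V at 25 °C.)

0.014 M

From the Nernst equation, log Q = n(E° − E)/0.0592 = 2(1.11 − 1.169)/0.0592 = -1.993, so Q = 0.0102.
With Q = [Ni²⁺]/[Hg²⁺] and the known concentrations, [Hg²⁺] in the denominator gives [Hg²⁺] = 0.014 M.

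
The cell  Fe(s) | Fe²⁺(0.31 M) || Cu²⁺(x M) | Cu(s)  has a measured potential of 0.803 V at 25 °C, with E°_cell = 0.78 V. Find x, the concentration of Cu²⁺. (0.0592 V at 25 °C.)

1.9 M

From the Nernst equation, log Q = n(E° − E)/0.0592 = 2(0.78 − 0.803)/0.0592 = -0.777, so Q = 0.167.
With Q = [Fe²⁺]/[Cu²⁺] and the known concentrations, [Cu²⁺] in the denominator gives [Cu²⁺] = 1.9 M.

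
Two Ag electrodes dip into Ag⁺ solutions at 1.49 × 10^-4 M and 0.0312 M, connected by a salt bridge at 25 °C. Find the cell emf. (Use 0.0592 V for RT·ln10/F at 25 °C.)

Both half-cells are Ag⁺/Ag, so E°_cell = 0. The concentrated side is the cathode; the cell reaction moves Ag⁺ from high to low concentration with n = 1.
Q = [Ag⁺]_dilute/[Ag⁺]_conc = 1.49 × 10^-4/0.0312 = 0.00478.
E = 0 − (0.0592/1) log Q = −(0.0592/1)(-2.321) = 0.1374 V.

0.14 V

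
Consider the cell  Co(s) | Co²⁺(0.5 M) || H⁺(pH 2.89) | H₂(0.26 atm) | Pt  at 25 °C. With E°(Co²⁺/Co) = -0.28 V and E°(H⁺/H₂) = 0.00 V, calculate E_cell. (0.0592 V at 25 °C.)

The hydrogen couple is the cathode, so E°_cell = 0.28 V; n = 2.
[H⁺] = 10^(−2.89) = 0.0013 M, and Q = [Co²⁺]·P(H₂) / [H⁺]^2 = 7.83 × 10^4.
E = E° − (0.0592/2) log Q = 0.28 − (0.0592/2)(4.894) = 0.135 V.

0.14 V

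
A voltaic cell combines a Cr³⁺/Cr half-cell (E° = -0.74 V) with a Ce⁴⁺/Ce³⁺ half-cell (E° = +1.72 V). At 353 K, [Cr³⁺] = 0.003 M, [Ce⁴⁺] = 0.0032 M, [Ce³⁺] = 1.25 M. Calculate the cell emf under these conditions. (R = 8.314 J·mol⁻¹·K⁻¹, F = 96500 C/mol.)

2.34 V

The Ce⁴⁺/Ce³⁺ couple has the higher reduction potential and acts as the cathode, so E°_cell = +1.72 − (-0.74) = 2.46 V.
Balancing electrons gives n = 3; the reaction quotient is Q = [Cr³⁺]·[Ce³⁺]^3/[Ce⁴⁺]^3 = 1.79 × 10^5.
E = E° − (RT/nF) ln Q = 2.46 − (8.314×353)/(3×96500) × (12.094) = 2.460 − 0.123 = 2.337 V.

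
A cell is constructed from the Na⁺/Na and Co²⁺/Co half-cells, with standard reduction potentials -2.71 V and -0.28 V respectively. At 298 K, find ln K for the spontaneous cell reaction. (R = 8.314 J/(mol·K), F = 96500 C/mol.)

ln K = 189.3

E°_cell = -0.28 − (-2.71) = 2.43 V, with n = 2 electrons transferred.
At equilibrium E = 0, so the Nernst equation gives ln K = nFE°/RT = (2)(96500)(2.43)/((8.314)(298)) = 189.29.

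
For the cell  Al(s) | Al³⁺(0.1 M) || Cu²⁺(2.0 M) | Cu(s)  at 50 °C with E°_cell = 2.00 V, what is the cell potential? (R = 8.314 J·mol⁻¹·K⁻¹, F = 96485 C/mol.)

2.03 V

Balancing electrons gives n = 6; the reaction quotient is Q = [Al³⁺]^2/[Cu²⁺]^3 = 0.00125.
E = E° − (RT/nF) ln Q = 2.00 − (8.314×323)/(6×96485) × (-6.685) = 2.000 + 0.031 = 2.031 V.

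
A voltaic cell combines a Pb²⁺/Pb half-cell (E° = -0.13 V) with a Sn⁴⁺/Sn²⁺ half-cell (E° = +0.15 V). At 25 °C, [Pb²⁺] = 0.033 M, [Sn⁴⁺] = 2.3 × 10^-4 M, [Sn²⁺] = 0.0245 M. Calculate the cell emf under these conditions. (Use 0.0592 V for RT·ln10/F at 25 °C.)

0.264 V

The Sn⁴⁺/Sn²⁺ couple has the higher reduction potential and acts as the cathode, so E°_cell = +0.15 − (-0.13) = 0.28 V.
Balancing electrons gives n = 2; the reaction quotient is Q = [Pb²⁺]·[Sn²⁺]/[Sn⁴⁺] = 3.52.
At 25 °C, E = E° − (0.0592/n) log Q = 0.28 − (0.0592/2)(0.546) = 0.280 − 0.016 = 0.264 V.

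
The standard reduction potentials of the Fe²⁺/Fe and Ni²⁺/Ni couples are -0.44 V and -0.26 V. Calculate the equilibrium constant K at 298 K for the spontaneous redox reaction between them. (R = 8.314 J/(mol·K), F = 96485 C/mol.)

1.2 × 10^6

E°_cell = -0.26 − (-0.44) = 0.18 V, with n = 2 electrons transferred.
At equilibrium E = 0, so the Nernst equation gives ln K = nFE°/RT = (2)(96485)(0.18)/((8.314)(298)) = 14.02.
K = e^14.02 = 1.2 × 10^6.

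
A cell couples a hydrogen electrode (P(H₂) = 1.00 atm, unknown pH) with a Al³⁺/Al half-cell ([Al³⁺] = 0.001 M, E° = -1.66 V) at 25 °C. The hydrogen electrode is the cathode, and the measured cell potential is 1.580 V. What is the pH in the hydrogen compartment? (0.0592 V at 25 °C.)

pH = 2.35

E°_cell = 1.66 V and n = 6.
log Q = n(E° − E)/0.0592 = 6×(1.66 − 1.580)/0.0592 = 8.108.
With Q = [Al³⁺]^2·P(H₂)^3 / [H⁺]^6, solving for [H⁺] gives log[H⁺] = -2.351, so pH = 2.35.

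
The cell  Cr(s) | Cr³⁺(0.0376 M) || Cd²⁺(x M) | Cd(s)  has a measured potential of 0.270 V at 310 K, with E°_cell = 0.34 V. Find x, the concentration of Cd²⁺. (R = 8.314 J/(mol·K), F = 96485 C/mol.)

5.9 × 10^-4 M

From the Nernst equation, ln Q = nF(E° − E)/RT = 6×96485×(0.34 − 0.270)/(8.314×310) = 15.723, so Q = 6.74 × 10^6.
With Q = [Cr³⁺]^2/[Cd²⁺]^3 and the known concentrations, [Cd²⁺]^3 in the denominator gives [Cd²⁺] = 5.9 × 10^-4 M.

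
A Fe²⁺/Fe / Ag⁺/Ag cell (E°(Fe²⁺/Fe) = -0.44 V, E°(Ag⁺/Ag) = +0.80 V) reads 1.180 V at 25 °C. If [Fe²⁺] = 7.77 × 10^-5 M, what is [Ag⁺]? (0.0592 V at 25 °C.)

8.5 × 10^-4 M

From the Nernst equation, log Q = n(E° − E)/0.0592 = 2(1.24 − 1.180)/0.0592 = 2.027, so Q = 106.
With Q = [Fe²⁺]/[Ag⁺]^2 and the known concentrations, [Ag⁺]^2 in the denominator gives [Ag⁺] = 8.5 × 10^-4 M.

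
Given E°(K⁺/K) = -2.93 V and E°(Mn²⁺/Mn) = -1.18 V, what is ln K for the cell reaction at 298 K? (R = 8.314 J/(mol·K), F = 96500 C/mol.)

ln K = 136.3

E°_cell = -1.18 − (-2.93) = 1.75 V, with n = 2 electrons transferred.
At equilibrium E = 0, so the Nernst equation gives ln K = nFE°/RT = (2)(96500)(1.75)/((8.314)(298)) = 136.32.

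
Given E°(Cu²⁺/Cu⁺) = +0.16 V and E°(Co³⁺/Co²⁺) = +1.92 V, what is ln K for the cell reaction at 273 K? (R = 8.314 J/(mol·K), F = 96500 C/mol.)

ln K = 74.8

E°_cell = +1.92 − (+0.16) = 1.76 V, with n = 1 electron transferred.
At equilibrium E = 0, so the Nernst equation gives ln K = nFE°/RT = (1)(96500)(1.76)/((8.314)(273)) = 74.83.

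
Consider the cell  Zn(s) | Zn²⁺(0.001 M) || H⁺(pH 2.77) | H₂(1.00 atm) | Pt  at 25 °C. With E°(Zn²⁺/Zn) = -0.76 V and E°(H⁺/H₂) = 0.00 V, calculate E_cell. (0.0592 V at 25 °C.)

0.68 V

The hydrogen couple is the cathode, so E°_cell = 0.76 V; n = 2.
[H⁺] = 10^(−2.77) = 0.0017 M, and Q = [Zn²⁺]·P(H₂) / [H⁺]^2 = 347.
E = E° − (0.0592/2) log Q = 0.76 − (0.0592/2)(2.540) = 0.685 V.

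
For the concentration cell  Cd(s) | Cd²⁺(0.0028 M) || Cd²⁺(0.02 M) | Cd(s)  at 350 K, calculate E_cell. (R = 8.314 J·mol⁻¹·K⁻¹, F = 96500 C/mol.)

0.030 V

Both half-cells are Cd²⁺/Cd, so E°_cell = 0. The concentrated side is the cathode; the cell reaction moves Cd²⁺ from high to low concentration with n = 2.
Q = [Cd²⁺]_dilute/[Cd²⁺]_conc = 0.0028/0.02 = 0.140.
E = 0 − (RT/nF) ln Q = −((8.314×350)/(2×96500))(-1.966) = 0.0296 V.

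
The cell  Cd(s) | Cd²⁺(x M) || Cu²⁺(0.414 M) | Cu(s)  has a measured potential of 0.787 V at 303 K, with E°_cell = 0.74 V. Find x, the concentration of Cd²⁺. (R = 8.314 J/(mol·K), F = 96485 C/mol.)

0.011 M

From the Nernst equation, ln Q = nF(E° − E)/RT = 2×96485×(0.74 − 0.787)/(8.314×303) = -3.600, so Q = 0.0273.
With Q = [Cd²⁺]/[Cu²⁺] and the known concentrations, [Cd²⁺] in the numerator gives [Cd²⁺] = 0.011 M.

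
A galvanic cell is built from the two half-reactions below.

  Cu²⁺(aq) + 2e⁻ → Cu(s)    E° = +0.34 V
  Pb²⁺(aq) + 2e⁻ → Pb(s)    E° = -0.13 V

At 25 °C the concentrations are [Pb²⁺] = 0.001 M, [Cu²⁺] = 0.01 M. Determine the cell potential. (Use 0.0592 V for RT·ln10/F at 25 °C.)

0.500 V

The Cu²⁺/Cu couple has the higher reduction potential and acts as the cathode, so E°_cell = +0.34 − (-0.13) = 0.47 V.
Balancing electrons gives n = 2; the reaction quotient is Q = [Pb²⁺]/[Cu²⁺] = 0.100.
At 25 °C, E = E° − (0.0592/n) log Q = 0.47 − (0.0592/2)(-1.000) = 0.470 + 0.030 = 0.500 V.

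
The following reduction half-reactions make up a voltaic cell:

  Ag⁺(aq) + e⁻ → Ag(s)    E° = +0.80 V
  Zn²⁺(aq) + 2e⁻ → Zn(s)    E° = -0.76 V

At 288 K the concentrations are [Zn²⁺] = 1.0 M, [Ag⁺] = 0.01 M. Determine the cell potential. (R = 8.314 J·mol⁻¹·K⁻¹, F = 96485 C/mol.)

The Ag⁺/Ag couple has the higher reduction potential and acts as the cathode, so E°_cell = +0.80 − (-0.76) = 1.56 V.
Balancing electrons gives n = 2; the reaction quotient is Q = [Zn²⁺]/[Ag⁺]^2 = 1 × 10^4.
E = E° − (RT/nF) ln Q = 1.56 − (8.314×288)/(2×96485) × (9.210) = 1.560 − 0.114 = 1.446 V.

1.45 V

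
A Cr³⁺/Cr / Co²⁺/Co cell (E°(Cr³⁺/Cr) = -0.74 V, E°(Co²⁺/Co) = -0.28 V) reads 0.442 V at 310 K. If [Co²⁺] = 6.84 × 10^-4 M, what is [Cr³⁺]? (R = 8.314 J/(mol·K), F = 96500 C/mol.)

1.4 × 10^-4 M

From the Nernst equation, ln Q = nF(E° − E)/RT = 6×96500×(0.46 − 0.442)/(8.314×310) = 4.044, so Q = 57.0.
With Q = [Cr³⁺]^2/[Co²⁺]^3 and the known concentrations, [Cr³⁺]^2 in the numerator gives [Cr³⁺] = 1.4 × 10^-4 M.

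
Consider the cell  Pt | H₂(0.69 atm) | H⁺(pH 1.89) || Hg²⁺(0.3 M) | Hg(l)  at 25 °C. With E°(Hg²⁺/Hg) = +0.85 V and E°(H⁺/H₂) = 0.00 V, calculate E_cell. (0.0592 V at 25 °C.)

The Hg²⁺/Hg couple is the cathode, so E°_cell = 0.85 V; n = 2.
[H⁺] = 10^(−1.89) = 0.013 M, and Q = [H⁺]^2 / ([Hg²⁺]·P(H₂)) = 8.02 × 10^-4.
E = E° − (0.0592/2) log Q = 0.85 − (0.0592/2)(-3.096) = 0.942 V.

0.94 V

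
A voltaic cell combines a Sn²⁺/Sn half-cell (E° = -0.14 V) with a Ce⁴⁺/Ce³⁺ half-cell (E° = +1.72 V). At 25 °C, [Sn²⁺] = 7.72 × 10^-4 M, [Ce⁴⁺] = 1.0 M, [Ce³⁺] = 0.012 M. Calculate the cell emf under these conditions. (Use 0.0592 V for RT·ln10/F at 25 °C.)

2.07 V

The Ce⁴⁺/Ce³⁺ couple has the higher reduction potential and acts as the cathode, so E°_cell = +1.72 − (-0.14) = 1.86 V.
Balancing electrons gives n = 2; the reaction quotient is Q = [Sn²⁺]·[Ce³⁺]^2/[Ce⁴⁺]^2 = 1.11 × 10^-7.
At 25 °C, E = E° − (0.0592/n) log Q = 1.86 − (0.0592/2)(-6.954) = 1.860 + 0.206 = 2.066 V.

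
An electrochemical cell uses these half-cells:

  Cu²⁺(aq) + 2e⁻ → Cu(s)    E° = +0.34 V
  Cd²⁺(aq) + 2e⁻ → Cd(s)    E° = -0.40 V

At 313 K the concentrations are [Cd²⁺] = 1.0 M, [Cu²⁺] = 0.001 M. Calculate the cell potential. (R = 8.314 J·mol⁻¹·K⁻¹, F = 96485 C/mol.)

0.647 V

The Cu²⁺/Cu couple has the higher reduction potential and acts as the cathode, so E°_cell = +0.34 − (-0.40) = 0.74 V.
Balancing electrons gives n = 2; the reaction quotient is Q = [Cd²⁺]/[Cu²⁺] = 1000.
E = E° − (RT/nF) ln Q = 0.74 − (8.314×313)/(2×96485) × (6.908) = 0.740 − 0.093 = 0.647 V.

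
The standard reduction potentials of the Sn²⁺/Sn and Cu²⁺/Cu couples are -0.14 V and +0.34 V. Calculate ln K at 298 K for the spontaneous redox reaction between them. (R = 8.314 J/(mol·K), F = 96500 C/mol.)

ln K = 37.4

E°_cell = +0.34 − (-0.14) = 0.48 V, with n = 2 electrons transferred.
At equilibrium E = 0, so the Nernst equation gives ln K = nFE°/RT = (2)(96500)(0.48)/((8.314)(298)) = 37.39.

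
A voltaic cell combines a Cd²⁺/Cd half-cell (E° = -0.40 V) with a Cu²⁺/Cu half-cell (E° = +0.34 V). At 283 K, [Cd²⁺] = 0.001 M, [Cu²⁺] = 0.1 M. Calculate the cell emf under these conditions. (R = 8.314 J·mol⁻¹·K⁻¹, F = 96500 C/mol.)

0.796 V

The Cu²⁺/Cu couple has the higher reduction potential and acts as the cathode, so E°_cell = +0.34 − (-0.40) = 0.74 V.
Balancing electrons gives n = 2; the reaction quotient is Q = [Cd²⁺]/[Cu²⁺] = 0.0100.
E = E° − (RT/nF) ln Q = 0.74 − (8.314×283)/(2×96500) × (-4.605) = 0.740 + 0.056 = 0.796 V.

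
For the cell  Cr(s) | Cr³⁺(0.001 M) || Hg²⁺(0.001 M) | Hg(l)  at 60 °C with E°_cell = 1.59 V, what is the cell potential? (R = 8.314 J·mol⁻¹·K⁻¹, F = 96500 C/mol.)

1.56 V

Balancing electrons gives n = 6; the reaction quotient is Q = [Cr³⁺]^2/[Hg²⁺]^3 = 1000.
E = E° − (RT/nF) ln Q = 1.59 − (8.314×333)/(6×96500) × (6.908) = 1.590 − 0.033 = 1.557 V.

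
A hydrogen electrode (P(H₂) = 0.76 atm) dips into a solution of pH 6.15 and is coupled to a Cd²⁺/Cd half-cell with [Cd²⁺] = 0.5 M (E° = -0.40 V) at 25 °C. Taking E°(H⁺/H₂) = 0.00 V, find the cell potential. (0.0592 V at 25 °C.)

0.048 V

The hydrogen couple is the cathode, so E°_cell = 0.40 V; n = 2.
[H⁺] = 10^(−6.15) = 7.1 × 10^-7 M, and Q = [Cd²⁺]·P(H₂) / [H⁺]^2 = 7.58 × 10^11.
E = E° − (0.0592/2) log Q = 0.40 − (0.0592/2)(11.880) = 0.048 V.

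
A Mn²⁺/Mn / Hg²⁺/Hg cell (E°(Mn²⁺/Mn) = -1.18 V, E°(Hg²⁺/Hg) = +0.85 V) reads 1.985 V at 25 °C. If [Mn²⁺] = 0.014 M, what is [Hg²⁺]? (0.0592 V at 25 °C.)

4.2 × 10^-4 M

From the Nernst equation, log Q = n(E° − E)/0.0592 = 2(2.03 − 1.985)/0.0592 = 1.520, so Q = 33.1.
With Q = [Mn²⁺]/[Hg²⁺] and the known concentrations, [Hg²⁺] in the denominator gives [Hg²⁺] = 4.2 × 10^-4 M.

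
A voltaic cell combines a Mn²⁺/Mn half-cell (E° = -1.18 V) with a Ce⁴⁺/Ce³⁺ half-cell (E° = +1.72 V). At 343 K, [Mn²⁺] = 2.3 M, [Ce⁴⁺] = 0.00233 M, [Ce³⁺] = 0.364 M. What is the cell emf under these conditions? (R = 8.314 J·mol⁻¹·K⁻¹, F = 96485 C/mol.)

The Ce⁴⁺/Ce³⁺ couple has the higher reduction potential and acts as the cathode, so E°_cell = +1.72 − (-1.18) = 2.90 V.
Balancing electrons gives n = 2; the reaction quotient is Q = [Mn²⁺]·[Ce³⁺]^2/[Ce⁴⁺]^2 = 5.61 × 10^4.
E = E° − (RT/nF) ln Q = 2.90 − (8.314×343)/(2×96485) × (10.935) = 2.900 − 0.162 = 2.738 V.

2.74 V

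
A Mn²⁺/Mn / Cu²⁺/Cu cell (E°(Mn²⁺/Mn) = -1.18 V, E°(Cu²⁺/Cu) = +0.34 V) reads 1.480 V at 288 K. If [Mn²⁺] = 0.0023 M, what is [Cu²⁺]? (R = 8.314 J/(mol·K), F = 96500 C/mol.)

9.2 × 10^-5 M

From the Nernst equation, ln Q = nF(E° − E)/RT = 2×96500×(1.52 − 1.480)/(8.314×288) = 3.224, so Q = 25.1.
With Q = [Mn²⁺]/[Cu²⁺] and the known concentrations, [Cu²⁺] in the denominator gives [Cu²⁺] = 9.2 × 10^-5 M.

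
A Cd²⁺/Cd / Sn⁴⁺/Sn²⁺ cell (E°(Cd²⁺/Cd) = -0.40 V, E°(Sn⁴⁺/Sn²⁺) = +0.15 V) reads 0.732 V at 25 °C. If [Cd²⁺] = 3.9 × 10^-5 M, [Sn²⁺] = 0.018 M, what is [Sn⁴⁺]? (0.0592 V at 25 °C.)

From the Nernst equation, log Q = n(E° − E)/0.0592 = 2(0.55 − 0.732)/0.0592 = -6.149, so Q = 7.1 × 10^-7.
With Q = [Cd²⁺]·[Sn²⁺]/[Sn⁴⁺] and the known concentrations, [Sn⁴⁺] in the denominator gives [Sn⁴⁺] = 0.99 M.

0.99 M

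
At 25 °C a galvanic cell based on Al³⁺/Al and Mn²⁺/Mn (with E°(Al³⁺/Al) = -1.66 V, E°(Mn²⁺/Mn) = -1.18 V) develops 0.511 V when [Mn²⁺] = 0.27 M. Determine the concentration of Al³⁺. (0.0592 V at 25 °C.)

0.0038 M

From the Nernst equation, log Q = n(E° − E)/0.0592 = 6(0.48 − 0.511)/0.0592 = -3.142, so Q = 7.21 × 10^-4.
With Q = [Al³⁺]^2/[Mn²⁺]^3 and the known concentrations, [Al³⁺]^2 in the numerator gives [Al³⁺] = 0.0038 M.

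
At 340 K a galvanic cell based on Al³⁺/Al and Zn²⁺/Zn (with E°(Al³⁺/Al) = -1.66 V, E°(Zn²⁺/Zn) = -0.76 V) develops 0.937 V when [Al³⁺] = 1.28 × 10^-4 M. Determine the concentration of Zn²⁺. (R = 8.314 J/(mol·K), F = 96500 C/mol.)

0.032 M

From the Nernst equation, ln Q = nF(E° − E)/RT = 6×96500×(0.90 − 0.937)/(8.314×340) = -7.579, so Q = 5.11 × 10^-4.
With Q = [Al³⁺]^2/[Zn²⁺]^3 and the known concentrations, [Zn²⁺]^3 in the denominator gives [Zn²⁺] = 0.032 M.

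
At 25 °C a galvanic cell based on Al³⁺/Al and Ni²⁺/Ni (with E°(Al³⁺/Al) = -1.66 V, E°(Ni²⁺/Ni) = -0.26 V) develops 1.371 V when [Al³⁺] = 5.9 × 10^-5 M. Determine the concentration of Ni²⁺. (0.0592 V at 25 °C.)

1.6 × 10^-4 M

From the Nernst equation, log Q = n(E° − E)/0.0592 = 6(1.40 − 1.371)/0.0592 = 2.939, so Q = 869.
With Q = [Al³⁺]^2/[Ni²⁺]^3 and the known concentrations, [Ni²⁺]^3 in the denominator gives [Ni²⁺] = 1.6 × 10^-4 M.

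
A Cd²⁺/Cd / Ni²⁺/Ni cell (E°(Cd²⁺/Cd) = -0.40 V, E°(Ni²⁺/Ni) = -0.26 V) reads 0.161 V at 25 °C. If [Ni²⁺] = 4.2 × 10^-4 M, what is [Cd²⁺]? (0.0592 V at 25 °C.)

8.2 × 10^-5 M

From the Nernst equation, log Q = n(E° − E)/0.0592 = 2(0.14 − 0.161)/0.0592 = -0.709, so Q = 0.195.
With Q = [Cd²⁺]/[Ni²⁺] and the known concentrations, [Cd²⁺] in the numerator gives [Cd²⁺] = 8.2 × 10^-5 M.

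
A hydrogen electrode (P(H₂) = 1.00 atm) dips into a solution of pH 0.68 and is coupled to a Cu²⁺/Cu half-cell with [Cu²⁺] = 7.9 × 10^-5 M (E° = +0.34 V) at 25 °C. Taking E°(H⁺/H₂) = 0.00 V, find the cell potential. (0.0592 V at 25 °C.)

The Cu²⁺/Cu couple is the cathode, so E°_cell = 0.34 V; n = 2.
[H⁺] = 10^(−0.68) = 0.21 M, and Q = [H⁺]^2 / ([Cu²⁺]·P(H₂)) = 553.
E = E° − (0.0592/2) log Q = 0.34 − (0.0592/2)(2.742) = 0.259 V.

0.26 V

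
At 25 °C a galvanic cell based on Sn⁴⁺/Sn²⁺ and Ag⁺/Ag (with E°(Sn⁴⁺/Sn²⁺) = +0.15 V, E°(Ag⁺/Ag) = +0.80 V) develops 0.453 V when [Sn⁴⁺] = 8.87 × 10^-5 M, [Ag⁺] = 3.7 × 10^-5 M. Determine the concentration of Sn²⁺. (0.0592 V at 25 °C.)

0.014 M

From the Nernst equation, log Q = n(E° − E)/0.0592 = 2(0.65 − 0.453)/0.0592 = 6.655, so Q = 4.52 × 10^6.
With Q = [Sn⁴⁺]/([Sn²⁺]·[Ag⁺]^2) and the known concentrations, [Sn²⁺] in the denominator gives [Sn²⁺] = 0.014 M.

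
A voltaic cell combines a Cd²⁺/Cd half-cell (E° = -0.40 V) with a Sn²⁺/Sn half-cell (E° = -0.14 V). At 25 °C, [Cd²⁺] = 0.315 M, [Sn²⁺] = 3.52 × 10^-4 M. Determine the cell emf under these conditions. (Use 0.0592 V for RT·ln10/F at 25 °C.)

The Sn²⁺/Sn couple has the higher reduction potential and acts as the cathode, so E°_cell = -0.14 − (-0.40) = 0.26 V.
Balancing electrons gives n = 2; the reaction quotient is Q = [Cd²⁺]/[Sn²⁺] = 895.
At 25 °C, E = E° − (0.0592/n) log Q = 0.26 − (0.0592/2)(2.952) = 0.260 − 0.087 = 0.173 V.

0.173 V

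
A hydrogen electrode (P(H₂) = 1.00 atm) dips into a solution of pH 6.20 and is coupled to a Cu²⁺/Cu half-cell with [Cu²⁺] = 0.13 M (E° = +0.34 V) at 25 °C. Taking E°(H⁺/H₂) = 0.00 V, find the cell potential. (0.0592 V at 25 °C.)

The Cu²⁺/Cu couple is the cathode, so E°_cell = 0.34 V; n = 2.
[H⁺] = 10^(−6.20) = 6.3 × 10^-7 M, and Q = [H⁺]^2 / ([Cu²⁺]·P(H₂)) = 3.06 × 10^-12.
E = E° − (0.0592/2) log Q = 0.34 − (0.0592/2)(-11.514) = 0.681 V.

0.68 V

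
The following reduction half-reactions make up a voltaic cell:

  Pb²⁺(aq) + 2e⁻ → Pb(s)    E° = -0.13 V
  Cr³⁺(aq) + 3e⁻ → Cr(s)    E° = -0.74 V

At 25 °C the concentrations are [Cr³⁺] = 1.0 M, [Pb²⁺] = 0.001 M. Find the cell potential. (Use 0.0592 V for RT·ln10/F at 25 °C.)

0.521 V

The Pb²⁺/Pb couple has the higher reduction potential and acts as the cathode, so E°_cell = -0.13 − (-0.74) = 0.61 V.
Balancing electrons gives n = 6; the reaction quotient is Q = [Cr³⁺]^2/[Pb²⁺]^3 = 1 × 10^9.
At 25 °C, E = E° − (0.0592/n) log Q = 0.61 − (0.0592/6)(9.000) = 0.610 − 0.089 = 0.521 V.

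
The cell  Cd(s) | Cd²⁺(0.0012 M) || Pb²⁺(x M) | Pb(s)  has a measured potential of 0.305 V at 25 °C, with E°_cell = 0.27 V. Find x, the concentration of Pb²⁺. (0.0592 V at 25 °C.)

0.018 M

From the Nernst equation, log Q = n(E° − E)/0.0592 = 2(0.27 − 0.305)/0.0592 = -1.182, so Q = 0.0657.
With Q = [Cd²⁺]/[Pb²⁺] and the known concentrations, [Pb²⁺] in the denominator gives [Pb²⁺] = 0.018 M.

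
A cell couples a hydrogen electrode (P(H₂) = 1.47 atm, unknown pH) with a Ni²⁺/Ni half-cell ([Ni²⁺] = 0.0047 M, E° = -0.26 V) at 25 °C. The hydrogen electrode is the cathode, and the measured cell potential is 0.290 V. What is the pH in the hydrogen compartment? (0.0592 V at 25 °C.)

E°_cell = 0.26 V and n = 2.
log Q = n(E° − E)/0.0592 = 2×(0.26 − 0.290)/0.0592 = -1.014.
With Q = [Ni²⁺]·P(H₂) / [H⁺]^2, solving for [H⁺] gives log[H⁺] = -0.574, so pH = 0.57.

pH = 0.57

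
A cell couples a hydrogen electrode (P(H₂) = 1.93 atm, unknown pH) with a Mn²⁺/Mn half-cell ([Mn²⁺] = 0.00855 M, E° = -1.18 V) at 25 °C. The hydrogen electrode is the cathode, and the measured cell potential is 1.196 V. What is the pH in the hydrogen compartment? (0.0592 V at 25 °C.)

E°_cell = 1.18 V and n = 2.
log Q = n(E° − E)/0.0592 = 2×(1.18 − 1.196)/0.0592 = -0.541.
With Q = [Mn²⁺]·P(H₂) / [H⁺]^2, solving for [H⁺] gives log[H⁺] = -0.621, so pH = 0.62.

pH = 0.62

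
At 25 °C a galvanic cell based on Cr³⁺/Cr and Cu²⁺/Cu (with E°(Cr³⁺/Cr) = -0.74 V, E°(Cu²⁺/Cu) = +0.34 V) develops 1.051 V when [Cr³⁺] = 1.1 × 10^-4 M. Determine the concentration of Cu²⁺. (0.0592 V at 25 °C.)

2.4 × 10^-4 M

From the Nernst equation, log Q = n(E° − E)/0.0592 = 6(1.08 − 1.051)/0.0592 = 2.939, so Q = 869.
With Q = [Cr³⁺]^2/[Cu²⁺]^3 and the known concentrations, [Cu²⁺]^3 in the denominator gives [Cu²⁺] = 2.4 × 10^-4 M.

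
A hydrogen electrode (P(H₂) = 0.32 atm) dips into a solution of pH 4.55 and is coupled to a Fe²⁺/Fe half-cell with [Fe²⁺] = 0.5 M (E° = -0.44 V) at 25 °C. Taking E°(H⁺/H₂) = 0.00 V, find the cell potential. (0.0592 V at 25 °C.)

The hydrogen couple is the cathode, so E°_cell = 0.44 V; n = 2.
[H⁺] = 10^(−4.55) = 2.8 × 10^-5 M, and Q = [Fe²⁺]·P(H₂) / [H⁺]^2 = 2.01 × 10^8.
E = E° − (0.0592/2) log Q = 0.44 − (0.0592/2)(8.304) = 0.194 V.

0.19 V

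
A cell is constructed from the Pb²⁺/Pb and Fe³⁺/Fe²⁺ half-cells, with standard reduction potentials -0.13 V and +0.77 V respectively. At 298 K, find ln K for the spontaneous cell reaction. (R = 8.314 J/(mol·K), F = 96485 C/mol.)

E°_cell = +0.77 − (-0.13) = 0.90 V, with n = 2 electrons transferred.
At equilibrium E = 0, so the Nernst equation gives ln K = nFE°/RT = (2)(96485)(0.90)/((8.314)(298)) = 70.10.

ln K = 70.1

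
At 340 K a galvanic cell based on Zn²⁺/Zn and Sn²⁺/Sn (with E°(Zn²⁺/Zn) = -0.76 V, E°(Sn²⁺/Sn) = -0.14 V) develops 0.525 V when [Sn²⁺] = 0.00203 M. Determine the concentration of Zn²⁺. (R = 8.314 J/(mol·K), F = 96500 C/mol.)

From the Nernst equation, ln Q = nF(E° − E)/RT = 2×96500×(0.62 − 0.525)/(8.314×340) = 6.486, so Q = 656.
With Q = [Zn²⁺]/[Sn²⁺] and the known concentrations, [Zn²⁺] in the numerator gives [Zn²⁺] = 1.3 M.

1.3 M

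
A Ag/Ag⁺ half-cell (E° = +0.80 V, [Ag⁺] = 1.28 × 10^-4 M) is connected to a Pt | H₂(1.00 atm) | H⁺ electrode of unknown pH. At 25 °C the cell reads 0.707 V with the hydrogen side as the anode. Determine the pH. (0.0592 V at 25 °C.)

E°_cell = 0.80 V and n = 2.
log Q = n(E° − E)/0.0592 = 2×(0.80 − 0.707)/0.0592 = 3.142.
With Q = [H⁺]^2 / ([Ag⁺]^2·P(H₂)), solving for [H⁺] gives log[H⁺] = -2.322, so pH = 2.32.

pH = 2.32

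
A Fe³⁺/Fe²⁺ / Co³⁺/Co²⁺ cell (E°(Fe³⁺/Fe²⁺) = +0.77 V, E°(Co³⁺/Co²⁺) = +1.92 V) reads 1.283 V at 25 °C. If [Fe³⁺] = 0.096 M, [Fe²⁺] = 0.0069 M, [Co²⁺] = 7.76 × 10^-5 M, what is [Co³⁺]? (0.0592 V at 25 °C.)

0.19 M

From the Nernst equation, log Q = n(E° − E)/0.0592 = 1(1.15 − 1.283)/0.0592 = -2.247, so Q = 0.00567.
With Q = [Fe³⁺]·[Co²⁺]/([Fe²⁺]·[Co³⁺]) and the known concentrations, [Co³⁺] in the denominator gives [Co³⁺] = 0.19 M.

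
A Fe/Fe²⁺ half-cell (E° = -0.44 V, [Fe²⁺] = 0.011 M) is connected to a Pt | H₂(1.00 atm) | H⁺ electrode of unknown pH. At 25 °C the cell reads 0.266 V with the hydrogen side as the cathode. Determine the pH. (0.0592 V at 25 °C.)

pH = 3.92

E°_cell = 0.44 V and n = 2.
log Q = n(E° − E)/0.0592 = 2×(0.44 − 0.266)/0.0592 = 5.878.
With Q = [Fe²⁺]·P(H₂) / [H⁺]^2, solving for [H⁺] gives log[H⁺] = -3.918, so pH = 3.92.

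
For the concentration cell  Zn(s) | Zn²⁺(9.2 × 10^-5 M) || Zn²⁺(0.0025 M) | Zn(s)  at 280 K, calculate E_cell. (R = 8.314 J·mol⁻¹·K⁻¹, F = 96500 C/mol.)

0.040 V

Both half-cells are Zn²⁺/Zn, so E°_cell = 0. The concentrated side is the cathode; the cell reaction moves Zn²⁺ from high to low concentration with n = 2.
Q = [Zn²⁺]_dilute/[Zn²⁺]_conc = 9.2 × 10^-5/0.0025 = 0.0368.
E = 0 − (RT/nF) ln Q = −((8.314×280)/(2×96500))(-3.302) = 0.0398 V.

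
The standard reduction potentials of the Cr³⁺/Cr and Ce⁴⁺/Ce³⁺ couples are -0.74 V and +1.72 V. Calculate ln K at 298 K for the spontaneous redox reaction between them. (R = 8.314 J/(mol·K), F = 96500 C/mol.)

ln K = 287.4

E°_cell = +1.72 − (-0.74) = 2.46 V, with n = 3 electrons transferred.
At equilibrium E = 0, so the Nernst equation gives ln K = nFE°/RT = (3)(96500)(2.46)/((8.314)(298)) = 287.45.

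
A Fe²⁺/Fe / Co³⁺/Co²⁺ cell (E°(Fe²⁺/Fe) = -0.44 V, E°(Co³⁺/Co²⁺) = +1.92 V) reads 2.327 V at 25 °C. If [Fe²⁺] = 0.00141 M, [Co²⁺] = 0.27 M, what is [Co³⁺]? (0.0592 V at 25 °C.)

0.0028 M

From the Nernst equation, log Q = n(E° − E)/0.0592 = 2(2.36 − 2.327)/0.0592 = 1.115, so Q = 13.0.
With Q = [Fe²⁺]·[Co²⁺]^2/[Co³⁺]^2 and the known concentrations, [Co³⁺]^2 in the denominator gives [Co³⁺] = 0.0028 M.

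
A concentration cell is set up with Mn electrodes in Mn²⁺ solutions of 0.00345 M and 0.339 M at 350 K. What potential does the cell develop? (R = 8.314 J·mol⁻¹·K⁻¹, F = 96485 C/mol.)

Both half-cells are Mn²⁺/Mn, so E°_cell = 0. The concentrated side is the cathode; the cell reaction moves Mn²⁺ from high to low concentration with n = 2.
Q = [Mn²⁺]_dilute/[Mn²⁺]_conc = 0.00345/0.339 = 0.0102.
E = 0 − (RT/nF) ln Q = −((8.314×350)/(2×96485))(-4.588) = 0.0692 V.

0.069 V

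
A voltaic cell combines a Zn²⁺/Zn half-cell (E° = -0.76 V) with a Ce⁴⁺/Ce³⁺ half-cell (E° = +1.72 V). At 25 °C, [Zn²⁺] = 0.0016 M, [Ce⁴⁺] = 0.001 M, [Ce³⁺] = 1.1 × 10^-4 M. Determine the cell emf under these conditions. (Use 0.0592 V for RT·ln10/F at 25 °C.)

2.62 V

The Ce⁴⁺/Ce³⁺ couple has the higher reduction potential and acts as the cathode, so E°_cell = +1.72 − (-0.76) = 2.48 V.
Balancing electrons gives n = 2; the reaction quotient is Q = [Zn²⁺]·[Ce³⁺]^2/[Ce⁴⁺]^2 = 1.94 × 10^-5.
At 25 °C, E = E° − (0.0592/n) log Q = 2.48 − (0.0592/2)(-4.713) = 2.480 + 0.140 = 2.620 V.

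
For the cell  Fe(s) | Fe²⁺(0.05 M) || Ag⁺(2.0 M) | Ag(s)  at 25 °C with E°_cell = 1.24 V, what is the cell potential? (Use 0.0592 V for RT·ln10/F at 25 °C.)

Balancing electrons gives n = 2; the reaction quotient is Q = [Fe²⁺]/[Ag⁺]^2 = 0.0125.
At 25 °C, E = E° − (0.0592/n) log Q = 1.24 − (0.0592/2)(-1.903) = 1.240 + 0.056 = 1.296 V.

1.30 V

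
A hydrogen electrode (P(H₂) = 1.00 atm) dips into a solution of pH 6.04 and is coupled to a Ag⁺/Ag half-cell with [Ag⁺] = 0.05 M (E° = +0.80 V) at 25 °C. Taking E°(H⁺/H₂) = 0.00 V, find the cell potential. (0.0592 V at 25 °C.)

1.08 V

The Ag⁺/Ag couple is the cathode, so E°_cell = 0.80 V; n = 2.
[H⁺] = 10^(−6.04) = 9.1 × 10^-7 M, and Q = [H⁺]^2 / ([Ag⁺]^2·P(H₂)) = 3.33 × 10^-10.
E = E° − (0.0592/2) log Q = 0.80 − (0.0592/2)(-9.478) = 1.081 V.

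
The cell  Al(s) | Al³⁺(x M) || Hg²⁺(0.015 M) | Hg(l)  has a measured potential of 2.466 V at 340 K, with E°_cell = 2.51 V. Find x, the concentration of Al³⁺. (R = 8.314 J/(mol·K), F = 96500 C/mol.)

0.17 M

From the Nernst equation, ln Q = nF(E° − E)/RT = 6×96500×(2.51 − 2.466)/(8.314×340) = 9.012, so Q = 8200.
With Q = [Al³⁺]^2/[Hg²⁺]^3 and the known concentrations, [Al³⁺]^2 in the numerator gives [Al³⁺] = 0.17 M.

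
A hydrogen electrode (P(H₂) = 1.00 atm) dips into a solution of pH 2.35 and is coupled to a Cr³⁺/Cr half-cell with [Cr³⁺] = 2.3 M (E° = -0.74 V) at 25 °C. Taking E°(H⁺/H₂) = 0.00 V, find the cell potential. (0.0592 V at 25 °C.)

0.59 V

The hydrogen couple is the cathode, so E°_cell = 0.74 V; n = 6.
[H⁺] = 10^(−2.35) = 0.0045 M, and Q = [Cr³⁺]^2·P(H₂)^3 / [H⁺]^6 = 6.66 × 10^14.
E = E° − (0.0592/6) log Q = 0.74 − (0.0592/6)(14.823) = 0.594 V.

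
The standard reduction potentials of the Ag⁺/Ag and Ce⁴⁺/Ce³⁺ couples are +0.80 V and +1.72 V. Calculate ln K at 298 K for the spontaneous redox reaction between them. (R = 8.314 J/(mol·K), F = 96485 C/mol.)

ln K = 35.8

E°_cell = +1.72 − (+0.80) = 0.92 V, with n = 1 electron transferred.
At equilibrium E = 0, so the Nernst equation gives ln K = nFE°/RT = (1)(96485)(0.92)/((8.314)(298)) = 35.83.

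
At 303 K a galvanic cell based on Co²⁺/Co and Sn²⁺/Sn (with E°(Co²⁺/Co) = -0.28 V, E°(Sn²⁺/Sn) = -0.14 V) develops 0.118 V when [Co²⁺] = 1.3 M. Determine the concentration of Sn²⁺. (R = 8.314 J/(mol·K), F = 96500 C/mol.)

From the Nernst equation, ln Q = nF(E° − E)/RT = 2×96500×(0.14 − 0.118)/(8.314×303) = 1.685, so Q = 5.40.
With Q = [Co²⁺]/[Sn²⁺] and the known concentrations, [Sn²⁺] in the denominator gives [Sn²⁺] = 0.24 M.

0.24 M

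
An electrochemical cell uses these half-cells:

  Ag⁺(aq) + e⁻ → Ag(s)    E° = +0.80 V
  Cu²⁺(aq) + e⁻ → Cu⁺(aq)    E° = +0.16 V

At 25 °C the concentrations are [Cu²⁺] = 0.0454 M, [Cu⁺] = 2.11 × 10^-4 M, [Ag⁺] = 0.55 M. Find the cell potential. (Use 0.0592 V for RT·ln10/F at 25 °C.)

0.487 V

The Ag⁺/Ag couple has the higher reduction potential and acts as the cathode, so E°_cell = +0.80 − (+0.16) = 0.64 V.
Balancing electrons gives n = 1; the reaction quotient is Q = [Cu²⁺]/([Cu⁺]·[Ag⁺]) = 391.
At 25 °C, E = E° − (0.0592/n) log Q = 0.64 − (0.0592/1)(2.592) = 0.640 − 0.153 = 0.487 V.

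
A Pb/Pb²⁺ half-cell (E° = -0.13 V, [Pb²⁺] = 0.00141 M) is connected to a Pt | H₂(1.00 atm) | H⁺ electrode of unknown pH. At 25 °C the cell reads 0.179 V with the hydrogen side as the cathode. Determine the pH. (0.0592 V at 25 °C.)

pH = 0.60

E°_cell = 0.13 V and n = 2.
log Q = n(E° − E)/0.0592 = 2×(0.13 − 0.179)/0.0592 = -1.655.
With Q = [Pb²⁺]·P(H₂) / [H⁺]^2, solving for [H⁺] gives log[H⁺] = -0.598, so pH = 0.60.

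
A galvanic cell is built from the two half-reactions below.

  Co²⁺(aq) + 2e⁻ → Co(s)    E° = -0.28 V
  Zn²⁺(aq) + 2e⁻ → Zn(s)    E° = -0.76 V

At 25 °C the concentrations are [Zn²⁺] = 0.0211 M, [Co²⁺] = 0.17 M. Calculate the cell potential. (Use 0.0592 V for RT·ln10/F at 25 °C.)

0.507 V

The Co²⁺/Co couple has the higher reduction potential and acts as the cathode, so E°_cell = -0.28 − (-0.76) = 0.48 V.
Balancing electrons gives n = 2; the reaction quotient is Q = [Zn²⁺]/[Co²⁺] = 0.124.
At 25 °C, E = E° − (0.0592/n) log Q = 0.48 − (0.0592/2)(-0.906) = 0.480 + 0.027 = 0.507 V.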